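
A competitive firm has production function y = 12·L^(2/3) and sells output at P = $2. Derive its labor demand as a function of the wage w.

L(w) = 4096/w³

MP_L = (2/3)·12·L^(-1/3) = 8·L^(-1/3).
Setting P·MP_L = w: 16·L^(-1/3) = w.
Solving for L: L^(-1/3) = w/16, so L = (16/w)^(3).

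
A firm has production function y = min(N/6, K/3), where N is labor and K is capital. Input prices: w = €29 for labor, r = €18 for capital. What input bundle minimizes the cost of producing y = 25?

N* = 150, K* = 75

With a fixed-proportions technology, the cost-minimizing bundle uses no slack in either input: N/6 = K/3 = y.
So N = 6·25 = 150 and K = 3·25 = 75.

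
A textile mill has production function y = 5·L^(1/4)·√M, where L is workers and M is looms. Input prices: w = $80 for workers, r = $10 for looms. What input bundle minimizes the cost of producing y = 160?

L* = 16, M* = 256

Cost minimization requires the marginal rate of technical substitution to equal the input-price ratio: MP_L/MP_M = w/r.
Here MP_L/MP_M = (1/4)·(M/L)/(1/2) = 0.5·(M/L). Setting this equal to 80/10 = 8 gives M = 16L.
Substituting into y = 160: 5·L^(1/4)·(16L)^(1/2) = 160.
Solving, L = 16 and M = 256.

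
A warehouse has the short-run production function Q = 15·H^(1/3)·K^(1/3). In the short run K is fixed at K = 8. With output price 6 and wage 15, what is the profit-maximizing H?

H* = 8

With K = 8, MP_H = (1/3)·15·H^(-2/3)·8^(1/3) = 10·H^(-2/3).
Profit maximization for a price taker requires P·MP_H = w: 6·10·H^(-2/3) = 15.
So H^(-2/3) = 0.25, which gives H = 8.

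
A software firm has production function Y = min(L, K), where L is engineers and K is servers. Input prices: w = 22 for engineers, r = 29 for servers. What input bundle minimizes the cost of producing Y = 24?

L* = 24, K* = 24

With a fixed-proportions technology, the cost-minimizing bundle uses no slack in either input: L = K = Y.
So L = 24 and K = 24.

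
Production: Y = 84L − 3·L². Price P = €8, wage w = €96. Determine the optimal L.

The marginal product of L is MP_L = 84 − 6L.
A price-taking firm hires until the value of the marginal product equals the wage: P·MP_L = w, so 8·(84 − 6L) = 96.
Then 84 − 6L = 12, giving L = 12.

L* = 12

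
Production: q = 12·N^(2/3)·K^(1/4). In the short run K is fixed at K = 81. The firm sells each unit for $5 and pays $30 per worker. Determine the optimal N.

N* = 64

With K = 81, MP_N = (2/3)·12·N^(-1/3)·81^(1/4) = 24·N^(-1/3).
Profit maximization for a price taker requires P·MP_N = w: 5·24·N^(-1/3) = 30.
So N^(-1/3) = 0.25, which gives N = 64.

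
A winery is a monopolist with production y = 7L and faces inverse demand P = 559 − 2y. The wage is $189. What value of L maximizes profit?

Marginal revenue from the inverse demand is MR = 559 − 4y.
The marginal product is MP_L = 7.
A monopolist hires until marginal revenue product equals the wage: MR·MP_L = w.
(559 − 28L)·7 = 189, so L = 19.

L* = 19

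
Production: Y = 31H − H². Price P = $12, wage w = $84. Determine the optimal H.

H* = 12

The marginal product of H is MP_H = 31 − 2H.
A price-taking firm hires until the value of the marginal product equals the wage: P·MP_H = w, so 12·(31 − 2H) = 84.
Then 31 − 2H = 7, giving H = 12.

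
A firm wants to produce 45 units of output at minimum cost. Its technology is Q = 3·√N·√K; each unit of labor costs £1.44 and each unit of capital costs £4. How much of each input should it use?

N* = 25, K* = 9

Cost minimization requires the marginal rate of technical substitution to equal the input-price ratio: MP_N/MP_K = w/r.
Here MP_N/MP_K = (1/2)·(K/N)/(1/2) = (K/N). Setting this equal to 1.44/4 = 0.36 gives K = 0.36N.
Substituting into Q = 45: 3·N^(1/2)·(0.36N)^(1/2) = 45.
Solving, N = 25 and K = 9.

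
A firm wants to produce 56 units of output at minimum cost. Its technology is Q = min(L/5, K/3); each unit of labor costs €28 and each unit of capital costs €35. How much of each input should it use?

L* = 280, K* = 168

With a fixed-proportions technology, the cost-minimizing bundle uses no slack in either input: L/5 = K/3 = Q.
So L = 5·56 = 280 and K = 3·56 = 168.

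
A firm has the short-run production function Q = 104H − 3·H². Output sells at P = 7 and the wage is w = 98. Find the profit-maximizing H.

H* = 15

The marginal product of H is MP_H = 104 − 6H.
A price-taking firm hires until the value of the marginal product equals the wage: P·MP_H = w, so 7·(104 − 6H) = 98.
Then 104 − 6H = 14, giving H = 15.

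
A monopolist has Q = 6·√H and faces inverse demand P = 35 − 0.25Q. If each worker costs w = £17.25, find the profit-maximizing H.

Marginal revenue from the inverse demand is MR = 35 − 0.5Q.
The marginal product is MP_H = 3·H^(-1/2).
A monopolist hires until marginal revenue product equals the wage: MR·MP_H = w.
At H, Q = 6·√H. Substituting and solving: (35 − 3·√H)·3·H^(-1/2) = 17.25 gives H = 16.

H* = 16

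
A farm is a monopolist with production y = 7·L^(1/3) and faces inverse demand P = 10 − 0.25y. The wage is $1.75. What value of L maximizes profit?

Marginal revenue from the inverse demand is MR = 10 − 0.5y.
The marginal product is MP_L = (7/3)·L^(-2/3).
A monopolist hires until marginal revenue product equals the wage: MR·MP_L = w.
At L, y = 7·L^(1/3). Substituting and solving: (10 − 3.5·L^(1/3))·(7/3)·L^(-2/3) = 1.75 gives L = 8.

L* = 8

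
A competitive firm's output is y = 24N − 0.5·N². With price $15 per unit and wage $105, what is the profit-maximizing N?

N* = 17

The marginal product of N is MP_N = 24 − N.
A price-taking firm hires until the value of the marginal product equals the wage: P·MP_N = w, so 15·(24 − N) = 105.
Then 24 − N = 7, giving N = 17.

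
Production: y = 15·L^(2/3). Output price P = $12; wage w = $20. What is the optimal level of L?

MP_L = (2/3)·15·L^(-1/3) = 10·L^(-1/3).
Profit maximization for a price taker requires P·MP_L = w: 12·10·L^(-1/3) = 20.
So L^(-1/3) = 1/6, which gives L = 216.

L* = 216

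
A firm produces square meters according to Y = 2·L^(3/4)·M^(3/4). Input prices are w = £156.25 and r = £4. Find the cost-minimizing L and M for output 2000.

L* = 16, M* = 625

Cost minimization requires the marginal rate of technical substitution to equal the input-price ratio: MP_L/MP_M = w/r.
Here MP_L/MP_M = (3/4)·(M/L)/(3/4) = (M/L). Setting this equal to 156.25/4 = 39.0625 gives M = 39.0625L.
Substituting into Y = 2000: 2·L^(3/4)·(39.0625L)^(3/4) = 2000.
Solving, L = 16 and M = 625.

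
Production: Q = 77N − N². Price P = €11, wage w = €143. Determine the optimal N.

The marginal product of N is MP_N = 77 − 2N.
A price-taking firm hires until the value of the marginal product equals the wage: P·MP_N = w, so 11·(77 − 2N) = 143.
Then 77 − 2N = 13, giving N = 32.

N* = 32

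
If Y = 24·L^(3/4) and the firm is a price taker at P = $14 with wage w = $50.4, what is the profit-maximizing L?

MP_L = (3/4)·24·L^(-1/4) = 18·L^(-1/4).
Profit maximization for a price taker requires P·MP_L = w: 14·18·L^(-1/4) = 50.4.
So L^(-1/4) = 0.2, which gives L = 625.

L* = 625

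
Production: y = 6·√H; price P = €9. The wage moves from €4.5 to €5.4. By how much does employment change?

From P·MP_H = w with MP_H = 3·H^(-1/2), the labor demand is H(w) = (27/w)^(2).
At w = 4.5: H = 36. At w = 5.4: H = 25.
ΔH = 25 − 36 = -11.

ΔH = -11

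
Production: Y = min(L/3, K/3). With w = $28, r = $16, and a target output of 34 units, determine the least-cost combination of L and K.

L* = 102, K* = 102

With a fixed-proportions technology, the cost-minimizing bundle uses no slack in either input: L/3 = K/3 = Y.
So L = 3·34 = 102 and K = 3·34 = 102.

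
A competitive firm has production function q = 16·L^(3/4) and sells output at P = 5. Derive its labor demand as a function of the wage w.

MP_L = (3/4)·16·L^(-1/4) = 12·L^(-1/4).
Setting P·MP_L = w: 60·L^(-1/4) = w.
Solving for L: L^(-1/4) = w/60, so L = (60/w)^(4).

L(w) = (60/w)^(4)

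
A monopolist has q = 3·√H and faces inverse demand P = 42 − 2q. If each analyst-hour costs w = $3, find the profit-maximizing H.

H* = 9

Marginal revenue from the inverse demand is MR = 42 − 4q.
The marginal product is MP_H = 1.5·H^(-1/2).
A monopolist hires until marginal revenue product equals the wage: MR·MP_H = w.
At H, q = 3·√H. Substituting and solving: (42 − 12·√H)·1.5·H^(-1/2) = 3 gives H = 9.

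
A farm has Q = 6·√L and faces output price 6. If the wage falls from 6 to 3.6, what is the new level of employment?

L* = 25

From P·MP_L = w with MP_L = 3·L^(-1/2), the labor demand is L(w) = (18/w)^(2).
At w = 6: L = 9. At w = 3.6: L = 25.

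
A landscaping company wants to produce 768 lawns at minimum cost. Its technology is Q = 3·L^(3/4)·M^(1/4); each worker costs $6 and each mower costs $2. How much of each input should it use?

Cost minimization requires the marginal rate of technical substitution to equal the input-price ratio: MP_L/MP_M = w/r.
Here MP_L/MP_M = (3/4)·(M/L)/(1/4) = 3·(M/L). Setting this equal to 6/2 = 3 gives M = L.
Substituting into Q = 768: 3·L^(3/4)·(L)^(1/4) = 768.
Solving, L = 256 and M = 256.

L* = 256, M* = 256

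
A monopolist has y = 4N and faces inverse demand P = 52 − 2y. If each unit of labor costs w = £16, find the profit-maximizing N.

N* = 3

Marginal revenue from the inverse demand is MR = 52 − 4y.
The marginal product is MP_N = 4.
A monopolist hires until marginal revenue product equals the wage: MR·MP_N = w.
(52 − 16N)·4 = 16, so N = 3.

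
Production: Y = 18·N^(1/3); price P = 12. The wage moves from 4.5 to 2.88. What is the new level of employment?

N* = 125

From P·MP_N = w with MP_N = 6·N^(-2/3), the labor demand is N(w) = (72/w)^(3/2).
At w = 4.5: N = 64. At w = 2.88: N = 125.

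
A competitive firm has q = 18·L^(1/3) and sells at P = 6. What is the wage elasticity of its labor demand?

ε = -1.5

MP_L = (1/3)·18·L^(-2/3), so P·MP_L = w gives 36·L^(-2/3) = w.
Solving, L(w) = (36/w)^(3/2). This is a constant-elasticity form: L ∝ w^(−3/2), so ε = −3/2.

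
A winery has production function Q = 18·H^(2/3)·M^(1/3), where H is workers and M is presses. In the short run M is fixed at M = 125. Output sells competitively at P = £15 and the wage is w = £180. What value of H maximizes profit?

With M = 125, MP_H = (2/3)·18·H^(-1/3)·125^(1/3) = 60·H^(-1/3).
Profit maximization for a price taker requires P·MP_H = w: 15·60·H^(-1/3) = 180.
So H^(-1/3) = 0.2, which gives H = 125.

H* = 125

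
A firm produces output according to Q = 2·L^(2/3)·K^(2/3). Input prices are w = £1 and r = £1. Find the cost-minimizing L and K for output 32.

L* = 8, K* = 8

Cost minimization requires the marginal rate of technical substitution to equal the input-price ratio: MP_L/MP_K = w/r.
Here MP_L/MP_K = (2/3)·(K/L)/(2/3) = (K/L). Setting this equal to 1/1 = 1 gives K = L.
Substituting into Q = 32: 2·L^(2/3)·(L)^(2/3) = 32.
Solving, L = 8 and K = 8.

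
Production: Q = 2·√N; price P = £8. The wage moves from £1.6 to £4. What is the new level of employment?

From P·MP_N = w with MP_N = N^(-1/2), the labor demand is N(w) = (8/w)^(2).
At w = 1.6: N = 25. At w = 4: N = 4.

N* = 4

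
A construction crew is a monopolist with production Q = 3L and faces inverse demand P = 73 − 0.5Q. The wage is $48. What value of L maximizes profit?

Marginal revenue from the inverse demand is MR = 73 − Q.
The marginal product is MP_L = 3.
A monopolist hires until marginal revenue product equals the wage: MR·MP_L = w.
(73 − 3L)·3 = 48, so L = 19.

L* = 19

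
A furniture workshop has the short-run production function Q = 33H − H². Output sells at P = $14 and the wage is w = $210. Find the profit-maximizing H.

The marginal product of H is MP_H = 33 − 2H.
A price-taking firm hires until the value of the marginal product equals the wage: P·MP_H = w, so 14·(33 − 2H) = 210.
Then 33 − 2H = 15, giving H = 9.

H* = 9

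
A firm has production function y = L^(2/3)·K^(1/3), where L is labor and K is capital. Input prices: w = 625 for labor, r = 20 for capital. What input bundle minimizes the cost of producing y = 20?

Cost minimization requires the marginal rate of technical substitution to equal the input-price ratio: MP_L/MP_K = w/r.
Here MP_L/MP_K = (2/3)·(K/L)/(1/3) = 2·(K/L). Setting this equal to 625/20 = 31.25 gives K = 15.625L.
Substituting into y = 20: L^(2/3)·(15.625L)^(1/3) = 20.
Solving, L = 8 and K = 125.

L* = 8, K* = 125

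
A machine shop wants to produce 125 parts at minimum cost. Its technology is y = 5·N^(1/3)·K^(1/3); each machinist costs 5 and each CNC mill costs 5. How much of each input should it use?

N* = 125, K* = 125

Cost minimization requires the marginal rate of technical substitution to equal the input-price ratio: MP_N/MP_K = w/r.
Here MP_N/MP_K = (1/3)·(K/N)/(1/3) = (K/N). Setting this equal to 5/5 = 1 gives K = N.
Substituting into y = 125: 5·N^(1/3)·(N)^(1/3) = 125.
Solving, N = 125 and K = 125.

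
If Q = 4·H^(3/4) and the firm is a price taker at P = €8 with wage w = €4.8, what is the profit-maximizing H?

H* = 625

MP_H = (3/4)·4·H^(-1/4) = 3·H^(-1/4).
Profit maximization for a price taker requires P·MP_H = w: 8·3·H^(-1/4) = 4.8.
So H^(-1/4) = 0.2, which gives H = 625.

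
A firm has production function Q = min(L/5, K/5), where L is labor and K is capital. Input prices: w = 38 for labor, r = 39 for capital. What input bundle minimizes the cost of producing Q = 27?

L* = 135, K* = 135

With a fixed-proportions technology, the cost-minimizing bundle uses no slack in either input: L/5 = K/5 = Q.
So L = 5·27 = 135 and K = 5·27 = 135.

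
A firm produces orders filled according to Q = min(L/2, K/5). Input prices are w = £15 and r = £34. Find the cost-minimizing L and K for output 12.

With a fixed-proportions technology, the cost-minimizing bundle uses no slack in either input: L/2 = K/5 = Q.
So L = 2·12 = 24 and K = 5·12 = 60.

L* = 24, K* = 60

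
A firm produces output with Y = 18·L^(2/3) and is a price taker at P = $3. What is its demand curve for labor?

MP_L = (2/3)·18·L^(-1/3) = 12·L^(-1/3).
Setting P·MP_L = w: 36·L^(-1/3) = w.
Solving for L: L^(-1/3) = w/36, so L = (36/w)^(3).

L(w) = 46656/w³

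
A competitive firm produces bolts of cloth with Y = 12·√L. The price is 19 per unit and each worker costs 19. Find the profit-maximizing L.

MP_L = (1/2)·12·L^(-1/2) = 6·L^(-1/2).
Profit maximization for a price taker requires P·MP_L = w: 19·6·L^(-1/2) = 19.
So L^(-1/2) = 1/6, which gives L = 36.

L* = 36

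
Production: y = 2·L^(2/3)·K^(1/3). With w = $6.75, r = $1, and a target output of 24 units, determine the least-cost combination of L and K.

Cost minimization requires the marginal rate of technical substitution to equal the input-price ratio: MP_L/MP_K = w/r.
Here MP_L/MP_K = (2/3)·(K/L)/(1/3) = 2·(K/L). Setting this equal to 6.75/1 = 6.75 gives K = 3.375L.
Substituting into y = 24: 2·L^(2/3)·(3.375L)^(1/3) = 24.
Solving, L = 8 and K = 27.

L* = 8, K* = 27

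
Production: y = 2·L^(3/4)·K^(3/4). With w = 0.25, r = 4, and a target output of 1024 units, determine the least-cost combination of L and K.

L* = 256, K* = 16

Cost minimization requires the marginal rate of technical substitution to equal the input-price ratio: MP_L/MP_K = w/r.
Here MP_L/MP_K = (3/4)·(K/L)/(3/4) = (K/L). Setting this equal to 0.25/4 = 0.0625 gives K = 0.0625L.
Substituting into y = 1024: 2·L^(3/4)·(0.0625L)^(3/4) = 1024.
Solving, L = 256 and K = 16.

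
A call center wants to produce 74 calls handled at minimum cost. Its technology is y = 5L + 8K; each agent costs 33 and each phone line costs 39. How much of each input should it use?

The inputs are perfect substitutes, so the firm uses whichever has the lower cost per unit of output.
Cost per unit of output via L is w/5 = 6.6; via K it is r/8 = 4.875. K is cheaper.
Producing y = 74 with K alone: L = 0, K = 9.25.

L* = 0, K* = 9.25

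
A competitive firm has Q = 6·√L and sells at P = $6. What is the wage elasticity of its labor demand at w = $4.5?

MP_L = (1/2)·6·L^(-1/2), so P·MP_L = w gives 18·L^(-1/2) = w.
Solving, L(w) = (18/w)^(2). This is a constant-elasticity form: L ∝ w^(−2), so ε = −2.

ε = -2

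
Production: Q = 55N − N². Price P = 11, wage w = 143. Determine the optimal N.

The marginal product of N is MP_N = 55 − 2N.
A price-taking firm hires until the value of the marginal product equals the wage: P·MP_N = w, so 11·(55 − 2N) = 143.
Then 55 − 2N = 13, giving N = 21.

N* = 21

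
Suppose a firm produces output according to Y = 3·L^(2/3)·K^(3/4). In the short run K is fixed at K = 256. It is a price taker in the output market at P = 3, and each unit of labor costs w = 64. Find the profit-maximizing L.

L* = 216

With K = 256, MP_L = (2/3)·3·L^(-1/3)·256^(3/4) = 128·L^(-1/3).
Profit maximization for a price taker requires P·MP_L = w: 3·128·L^(-1/3) = 64.
So L^(-1/3) = 1/6, which gives L = 216.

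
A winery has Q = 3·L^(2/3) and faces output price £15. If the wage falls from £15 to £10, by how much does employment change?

From P·MP_L = w with MP_L = 2·L^(-1/3), the labor demand is L(w) = (30/w)^(3).
At w = 15: L = 8. At w = 10: L = 27.
ΔL = 27 − 8 = 19.

ΔL = 19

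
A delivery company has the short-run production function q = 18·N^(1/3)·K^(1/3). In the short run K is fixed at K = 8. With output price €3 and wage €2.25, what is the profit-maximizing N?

With K = 8, MP_N = (1/3)·18·N^(-2/3)·8^(1/3) = 12·N^(-2/3).
Profit maximization for a price taker requires P·MP_N = w: 3·12·N^(-2/3) = 2.25.
So N^(-2/3) = 0.0625, which gives N = 64.

N* = 64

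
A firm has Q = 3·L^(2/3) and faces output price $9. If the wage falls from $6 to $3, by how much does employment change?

From P·MP_L = w with MP_L = 2·L^(-1/3), the labor demand is L(w) = (18/w)^(3).
At w = 6: L = 27. At w = 3: L = 216.
ΔL = 216 − 27 = 189.

ΔL = 189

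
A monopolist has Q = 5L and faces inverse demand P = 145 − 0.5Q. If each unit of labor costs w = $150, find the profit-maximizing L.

L* = 23

Marginal revenue from the inverse demand is MR = 145 − Q.
The marginal product is MP_L = 5.
A monopolist hires until marginal revenue product equals the wage: MR·MP_L = w.
(145 − 5L)·5 = 150, so L = 23.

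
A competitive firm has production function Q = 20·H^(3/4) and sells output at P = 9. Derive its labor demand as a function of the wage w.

H(w) = (135/w)^(4)

MP_H = (3/4)·20·H^(-1/4) = 15·H^(-1/4).
Setting P·MP_H = w: 135·H^(-1/4) = w.
Solving for H: H^(-1/4) = w/135, so H = (135/w)^(4).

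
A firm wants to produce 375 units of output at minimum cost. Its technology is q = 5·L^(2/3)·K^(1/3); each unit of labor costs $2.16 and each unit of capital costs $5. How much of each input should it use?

L* = 125, K* = 27

Cost minimization requires the marginal rate of technical substitution to equal the input-price ratio: MP_L/MP_K = w/r.
Here MP_L/MP_K = (2/3)·(K/L)/(1/3) = 2·(K/L). Setting this equal to 2.16/5 = 0.432 gives K = 0.216L.
Substituting into q = 375: 5·L^(2/3)·(0.216L)^(1/3) = 375.
Solving, L = 125 and K = 27.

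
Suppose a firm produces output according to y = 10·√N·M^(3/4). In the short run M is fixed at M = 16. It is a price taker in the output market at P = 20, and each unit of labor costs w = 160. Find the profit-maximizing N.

With M = 16, MP_N = (1/2)·10·N^(-1/2)·16^(3/4) = 40·N^(-1/2).
Profit maximization for a price taker requires P·MP_N = w: 20·40·N^(-1/2) = 160.
So N^(-1/2) = 0.2, which gives N = 25.

N* = 25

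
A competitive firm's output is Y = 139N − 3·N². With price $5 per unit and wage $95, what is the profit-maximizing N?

N* = 20

The marginal product of N is MP_N = 139 − 6N.
A price-taking firm hires until the value of the marginal product equals the wage: P·MP_N = w, so 5·(139 − 6N) = 95.
Then 139 − 6N = 19, giving N = 20.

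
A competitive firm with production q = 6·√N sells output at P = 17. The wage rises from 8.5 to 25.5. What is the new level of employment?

N* = 4

From P·MP_N = w with MP_N = 3·N^(-1/2), the labor demand is N(w) = (51/w)^(2).
At w = 8.5: N = 36. At w = 25.5: N = 4.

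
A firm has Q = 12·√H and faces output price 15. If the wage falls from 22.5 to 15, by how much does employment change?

ΔH = 20

From P·MP_H = w with MP_H = 6·H^(-1/2), the labor demand is H(w) = (90/w)^(2).
At w = 22.5: H = 16. At w = 15: H = 36.
ΔH = 36 − 16 = 20.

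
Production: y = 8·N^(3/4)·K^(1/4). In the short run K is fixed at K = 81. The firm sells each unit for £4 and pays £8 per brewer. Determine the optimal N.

N* = 6561

With K = 81, MP_N = (3/4)·8·N^(-1/4)·81^(1/4) = 18·N^(-1/4).
Profit maximization for a price taker requires P·MP_N = w: 4·18·N^(-1/4) = 8.
So N^(-1/4) = 1/9, which gives N = 6561.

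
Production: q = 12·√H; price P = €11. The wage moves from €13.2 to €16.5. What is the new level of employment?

H* = 16

From P·MP_H = w with MP_H = 6·H^(-1/2), the labor demand is H(w) = (66/w)^(2).
At w = 13.2: H = 25. At w = 16.5: H = 16.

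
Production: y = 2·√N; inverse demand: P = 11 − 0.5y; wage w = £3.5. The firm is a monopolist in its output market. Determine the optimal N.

N* = 4

Marginal revenue from the inverse demand is MR = 11 − y.
The marginal product is MP_N = N^(-1/2).
A monopolist hires until marginal revenue product equals the wage: MR·MP_N = w.
At N, y = 2·√N. Substituting and solving: (11 − 2·√N)·N^(-1/2) = 3.5 gives N = 4.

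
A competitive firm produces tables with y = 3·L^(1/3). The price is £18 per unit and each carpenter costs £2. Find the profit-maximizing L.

MP_L = (1/3)·3·L^(-2/3) = L^(-2/3).
Profit maximization for a price taker requires P·MP_L = w: 18·L^(-2/3) = 2.
So L^(-2/3) = 1/9, which gives L = 27.

L* = 27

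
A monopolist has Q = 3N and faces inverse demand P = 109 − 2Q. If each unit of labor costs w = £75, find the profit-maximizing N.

N* = 7

Marginal revenue from the inverse demand is MR = 109 − 4Q.
The marginal product is MP_N = 3.
A monopolist hires until marginal revenue product equals the wage: MR·MP_N = w.
(109 − 12N)·3 = 75, so N = 7.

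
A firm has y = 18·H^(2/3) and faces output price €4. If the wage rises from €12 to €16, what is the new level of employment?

H* = 27

From P·MP_H = w with MP_H = 12·H^(-1/3), the labor demand is H(w) = (48/w)^(3).
At w = 12: H = 64. At w = 16: H = 27.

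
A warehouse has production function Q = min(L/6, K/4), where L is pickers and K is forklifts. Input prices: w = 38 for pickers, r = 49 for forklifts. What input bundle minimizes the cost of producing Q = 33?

With a fixed-proportions technology, the cost-minimizing bundle uses no slack in either input: L/6 = K/4 = Q.
So L = 6·33 = 198 and K = 4·33 = 132.

L* = 198, K* = 132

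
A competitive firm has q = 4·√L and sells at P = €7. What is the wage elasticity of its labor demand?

ε = -2

MP_L = (1/2)·4·L^(-1/2), so P·MP_L = w gives 14·L^(-1/2) = w.
Solving, L(w) = (14/w)^(2). This is a constant-elasticity form: L ∝ w^(−2), so ε = −2.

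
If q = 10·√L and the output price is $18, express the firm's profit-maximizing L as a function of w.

L(w) = 8100/w²

MP_L = (1/2)·10·L^(-1/2) = 5·L^(-1/2).
Setting P·MP_L = w: 90·L^(-1/2) = w.
Solving for L: L^(-1/2) = w/90, so L = (90/w)^(2).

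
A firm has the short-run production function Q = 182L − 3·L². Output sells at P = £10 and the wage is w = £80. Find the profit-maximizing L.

L* = 29

The marginal product of L is MP_L = 182 − 6L.
A price-taking firm hires until the value of the marginal product equals the wage: P·MP_L = w, so 10·(182 − 6L) = 80.
Then 182 − 6L = 8, giving L = 29.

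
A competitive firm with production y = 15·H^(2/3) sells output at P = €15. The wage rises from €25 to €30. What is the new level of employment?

From P·MP_H = w with MP_H = 10·H^(-1/3), the labor demand is H(w) = (150/w)^(3).
At w = 25: H = 216. At w = 30: H = 125.

H* = 125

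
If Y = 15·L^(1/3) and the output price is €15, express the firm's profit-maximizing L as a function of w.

MP_L = (1/3)·15·L^(-2/3) = 5·L^(-2/3).
Setting P·MP_L = w: 75·L^(-2/3) = w.
Solving for L: L^(-2/3) = w/75, so L = (75/w)^(3/2).

L(w) = (75/w)^(3/2)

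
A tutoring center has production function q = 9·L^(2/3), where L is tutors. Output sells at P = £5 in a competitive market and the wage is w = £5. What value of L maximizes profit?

L* = 216

MP_L = (2/3)·9·L^(-1/3) = 6·L^(-1/3).
Profit maximization for a price taker requires P·MP_L = w: 5·6·L^(-1/3) = 5.
So L^(-1/3) = 1/6, which gives L = 216.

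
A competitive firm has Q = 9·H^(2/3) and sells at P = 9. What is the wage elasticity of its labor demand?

ε = -3

MP_H = (2/3)·9·H^(-1/3), so P·MP_H = w gives 54·H^(-1/3) = w.
Solving, H(w) = (54/w)^(3). This is a constant-elasticity form: H ∝ w^(−3), so ε = −3.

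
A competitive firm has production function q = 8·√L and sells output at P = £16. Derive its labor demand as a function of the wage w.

L(w) = 4096/w²

MP_L = (1/2)·8·L^(-1/2) = 4·L^(-1/2).
Setting P·MP_L = w: 64·L^(-1/2) = w.
Solving for L: L^(-1/2) = w/64, so L = (64/w)^(2).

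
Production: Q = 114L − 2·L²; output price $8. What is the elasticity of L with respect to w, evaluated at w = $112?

ε = -0.14

From P·MP_L = w with MP_L = 114 − 4L, labor demand is L(w) = (114 − w/8)/4.
dL/dw = −1/(32) = -0.03125.
At w = 112, L = 25, so ε = (dL/dw)·(w/L) = (-0.03125)·(112/25) = -0.14.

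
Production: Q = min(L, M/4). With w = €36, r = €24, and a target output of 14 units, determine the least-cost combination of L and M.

With a fixed-proportions technology, the cost-minimizing bundle uses no slack in either input: L = M/4 = Q.
So L = 14 and M = 4·14 = 56.

L* = 14, M* = 56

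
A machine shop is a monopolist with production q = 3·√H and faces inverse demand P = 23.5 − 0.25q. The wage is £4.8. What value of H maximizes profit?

H* = 25

Marginal revenue from the inverse demand is MR = 23.5 − 0.5q.
The marginal product is MP_H = 1.5·H^(-1/2).
A monopolist hires until marginal revenue product equals the wage: MR·MP_H = w.
At H, q = 3·√H. Substituting and solving: (23.5 − 1.5·√H)·1.5·H^(-1/2) = 4.8 gives H = 25.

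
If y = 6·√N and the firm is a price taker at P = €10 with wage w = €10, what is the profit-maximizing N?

MP_N = (1/2)·6·N^(-1/2) = 3·N^(-1/2).
Profit maximization for a price taker requires P·MP_N = w: 10·3·N^(-1/2) = 10.
So N^(-1/2) = 1/3, which gives N = 9.

N* = 9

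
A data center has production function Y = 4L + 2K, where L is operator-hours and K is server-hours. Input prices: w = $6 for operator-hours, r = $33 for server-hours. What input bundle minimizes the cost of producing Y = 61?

L* = 15.25, K* = 0

The inputs are perfect substitutes, so the firm uses whichever has the lower cost per unit of output.
Cost per unit of output via L is w/4 = 1.5; via K it is r/2 = 16.5. L is cheaper.
Producing Y = 61 with L alone: L = 15.25, K = 0.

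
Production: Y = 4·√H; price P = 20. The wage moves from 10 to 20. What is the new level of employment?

H* = 4

From P·MP_H = w with MP_H = 2·H^(-1/2), the labor demand is H(w) = (40/w)^(2).
At w = 10: H = 16. At w = 20: H = 4.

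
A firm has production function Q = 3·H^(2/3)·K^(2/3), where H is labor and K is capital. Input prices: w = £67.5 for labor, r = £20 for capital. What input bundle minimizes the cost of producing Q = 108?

Cost minimization requires the marginal rate of technical substitution to equal the input-price ratio: MP_H/MP_K = w/r.
Here MP_H/MP_K = (2/3)·(K/H)/(2/3) = (K/H). Setting this equal to 67.5/20 = 3.375 gives K = 3.375H.
Substituting into Q = 108: 3·H^(2/3)·(3.375H)^(2/3) = 108.
Solving, H = 8 and K = 27.

H* = 8, K* = 27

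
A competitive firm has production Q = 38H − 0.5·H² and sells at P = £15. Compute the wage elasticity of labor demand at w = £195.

ε = -0.52

From P·MP_H = w with MP_H = 38 − H, labor demand is H(w) = 38 − w/15.
dH/dw = −1/(15) = -1/15.
At w = 195, H = 25, so ε = (dH/dw)·(w/H) = (-1/15)·(195/25) = -0.52.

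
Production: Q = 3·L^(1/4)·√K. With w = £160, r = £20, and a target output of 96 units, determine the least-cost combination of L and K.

L* = 16, K* = 256

Cost minimization requires the marginal rate of technical substitution to equal the input-price ratio: MP_L/MP_K = w/r.
Here MP_L/MP_K = (1/4)·(K/L)/(1/2) = 0.5·(K/L). Setting this equal to 160/20 = 8 gives K = 16L.
Substituting into Q = 96: 3·L^(1/4)·(16L)^(1/2) = 96.
Solving, L = 16 and K = 256.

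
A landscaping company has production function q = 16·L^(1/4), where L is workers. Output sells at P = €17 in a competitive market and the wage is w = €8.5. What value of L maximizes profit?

L* = 16

MP_L = (1/4)·16·L^(-3/4) = 4·L^(-3/4).
Profit maximization for a price taker requires P·MP_L = w: 17·4·L^(-3/4) = 8.5.
So L^(-3/4) = 0.125, which gives L = 16.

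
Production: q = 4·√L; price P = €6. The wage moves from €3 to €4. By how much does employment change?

ΔL = -7

From P·MP_L = w with MP_L = 2·L^(-1/2), the labor demand is L(w) = (12/w)^(2).
At w = 3: L = 16. At w = 4: L = 9.
ΔL = 9 − 16 = -7.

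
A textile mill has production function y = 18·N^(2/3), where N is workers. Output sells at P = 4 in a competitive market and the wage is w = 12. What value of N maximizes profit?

N* = 64

MP_N = (2/3)·18·N^(-1/3) = 12·N^(-1/3).
Profit maximization for a price taker requires P·MP_N = w: 4·12·N^(-1/3) = 12.
So N^(-1/3) = 0.25, which gives N = 64.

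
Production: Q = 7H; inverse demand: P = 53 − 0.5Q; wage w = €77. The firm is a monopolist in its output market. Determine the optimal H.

Marginal revenue from the inverse demand is MR = 53 − Q.
The marginal product is MP_H = 7.
A monopolist hires until marginal revenue product equals the wage: MR·MP_H = w.
(53 − 7H)·7 = 77, so H = 6.

H* = 6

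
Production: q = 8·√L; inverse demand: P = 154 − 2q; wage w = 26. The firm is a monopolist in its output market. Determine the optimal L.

Marginal revenue from the inverse demand is MR = 154 − 4q.
The marginal product is MP_L = 4·L^(-1/2).
A monopolist hires until marginal revenue product equals the wage: MR·MP_L = w.
At L, q = 8·√L. Substituting and solving: (154 − 32·√L)·4·L^(-1/2) = 26 gives L = 16.

L* = 16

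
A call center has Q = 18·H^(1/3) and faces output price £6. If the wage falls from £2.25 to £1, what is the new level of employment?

From P·MP_H = w with MP_H = 6·H^(-2/3), the labor demand is H(w) = (36/w)^(3/2).
At w = 2.25: H = 64. At w = 1: H = 216.

H* = 216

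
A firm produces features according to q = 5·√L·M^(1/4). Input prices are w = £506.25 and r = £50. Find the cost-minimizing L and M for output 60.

Cost minimization requires the marginal rate of technical substitution to equal the input-price ratio: MP_L/MP_M = w/r.
Here MP_L/MP_M = (1/2)·(M/L)/(1/4) = 2·(M/L). Setting this equal to 506.25/50 = 10.125 gives M = 5.0625L.
Substituting into q = 60: 5·L^(1/2)·(5.0625L)^(1/4) = 60.
Solving, L = 16 and M = 81.

L* = 16, M* = 81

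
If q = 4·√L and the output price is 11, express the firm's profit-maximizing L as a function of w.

MP_L = (1/2)·4·L^(-1/2) = 2·L^(-1/2).
Setting P·MP_L = w: 22·L^(-1/2) = w.
Solving for L: L^(-1/2) = w/22, so L = (22/w)^(2).

L(w) = 484/w²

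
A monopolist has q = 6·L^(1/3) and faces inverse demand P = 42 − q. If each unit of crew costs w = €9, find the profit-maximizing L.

Marginal revenue from the inverse demand is MR = 42 − 2q.
The marginal product is MP_L = 2·L^(-2/3).
A monopolist hires until marginal revenue product equals the wage: MR·MP_L = w.
At L, q = 6·L^(1/3). Substituting and solving: (42 − 12·L^(1/3))·2·L^(-2/3) = 9 gives L = 8.

L* = 8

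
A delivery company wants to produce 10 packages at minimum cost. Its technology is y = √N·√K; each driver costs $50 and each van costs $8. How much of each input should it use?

N* = 4, K* = 25

Cost minimization requires the marginal rate of technical substitution to equal the input-price ratio: MP_N/MP_K = w/r.
Here MP_N/MP_K = (1/2)·(K/N)/(1/2) = (K/N). Setting this equal to 50/8 = 6.25 gives K = 6.25N.
Substituting into y = 10: N^(1/2)·(6.25N)^(1/2) = 10.
Solving, N = 4 and K = 25.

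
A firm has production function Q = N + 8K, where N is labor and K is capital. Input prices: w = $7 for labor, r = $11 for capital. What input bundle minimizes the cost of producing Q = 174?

The inputs are perfect substitutes, so the firm uses whichever has the lower cost per unit of output.
Cost per unit of output via N is 7; via K it is 1.375. K is cheaper.
Producing Q = 174 with K alone: N = 0, K = 21.75.

N* = 0, K* = 21.75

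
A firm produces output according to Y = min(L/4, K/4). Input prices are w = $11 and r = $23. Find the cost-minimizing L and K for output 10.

With a fixed-proportions technology, the cost-minimizing bundle uses no slack in either input: L/4 = K/4 = Y.
So L = 4·10 = 40 and K = 4·10 = 40.

L* = 40, K* = 40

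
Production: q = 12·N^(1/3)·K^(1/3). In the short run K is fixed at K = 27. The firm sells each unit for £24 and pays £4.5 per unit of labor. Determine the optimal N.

With K = 27, MP_N = (1/3)·12·N^(-2/3)·27^(1/3) = 12·N^(-2/3).
Profit maximization for a price taker requires P·MP_N = w: 24·12·N^(-2/3) = 4.5.
So N^(-2/3) = 0.015625, which gives N = 512.

N* = 512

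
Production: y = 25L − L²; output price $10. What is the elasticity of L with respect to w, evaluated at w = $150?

From P·MP_L = w with MP_L = 25 − 2L, labor demand is L(w) = (25 − w/10)/2.
dL/dw = −1/(20) = -0.05.
At w = 150, L = 5, so ε = (dL/dw)·(w/L) = (-0.05)·(150/5) = -1.5.

ε = -1.5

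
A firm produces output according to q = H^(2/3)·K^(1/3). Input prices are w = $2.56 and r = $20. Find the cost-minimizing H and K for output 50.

Cost minimization requires the marginal rate of technical substitution to equal the input-price ratio: MP_H/MP_K = w/r.
Here MP_H/MP_K = (2/3)·(K/H)/(1/3) = 2·(K/H). Setting this equal to 2.56/20 = 0.128 gives K = 0.064H.
Substituting into q = 50: H^(2/3)·(0.064H)^(1/3) = 50.
Solving, H = 125 and K = 8.

H* = 125, K* = 8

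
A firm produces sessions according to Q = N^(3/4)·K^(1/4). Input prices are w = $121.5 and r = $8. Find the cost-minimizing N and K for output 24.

Cost minimization requires the marginal rate of technical substitution to equal the input-price ratio: MP_N/MP_K = w/r.
Here MP_N/MP_K = (3/4)·(K/N)/(1/4) = 3·(K/N). Setting this equal to 121.5/8 = 15.1875 gives K = 5.0625N.
Substituting into Q = 24: N^(3/4)·(5.0625N)^(1/4) = 24.
Solving, N = 16 and K = 81.

N* = 16, K* = 81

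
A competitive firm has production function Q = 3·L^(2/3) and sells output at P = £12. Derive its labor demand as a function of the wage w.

MP_L = (2/3)·3·L^(-1/3) = 2·L^(-1/3).
Setting P·MP_L = w: 24·L^(-1/3) = w.
Solving for L: L^(-1/3) = w/24, so L = (24/w)^(3).

L(w) = 13824/w³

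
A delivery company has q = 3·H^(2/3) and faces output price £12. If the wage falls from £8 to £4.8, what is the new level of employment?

H* = 125

From P·MP_H = w with MP_H = 2·H^(-1/3), the labor demand is H(w) = (24/w)^(3).
At w = 8: H = 27. At w = 4.8: H = 125.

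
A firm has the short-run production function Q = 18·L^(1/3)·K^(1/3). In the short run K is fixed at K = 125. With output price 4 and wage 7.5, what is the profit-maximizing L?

L* = 64

With K = 125, MP_L = (1/3)·18·L^(-2/3)·125^(1/3) = 30·L^(-2/3).
Profit maximization for a price taker requires P·MP_L = w: 4·30·L^(-2/3) = 7.5.
So L^(-2/3) = 0.0625, which gives L = 64.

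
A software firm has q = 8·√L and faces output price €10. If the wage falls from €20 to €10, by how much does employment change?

From P·MP_L = w with MP_L = 4·L^(-1/2), the labor demand is L(w) = (40/w)^(2).
At w = 20: L = 4. At w = 10: L = 16.
ΔL = 16 − 4 = 12.

ΔL = 12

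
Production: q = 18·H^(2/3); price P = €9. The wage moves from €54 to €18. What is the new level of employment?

From P·MP_H = w with MP_H = 12·H^(-1/3), the labor demand is H(w) = (108/w)^(3).
At w = 54: H = 8. At w = 18: H = 216.

H* = 216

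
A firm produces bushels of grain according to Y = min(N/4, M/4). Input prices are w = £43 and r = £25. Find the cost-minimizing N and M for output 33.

With a fixed-proportions technology, the cost-minimizing bundle uses no slack in either input: N/4 = M/4 = Y.
So N = 4·33 = 132 and M = 4·33 = 132.

N* = 132, M* = 132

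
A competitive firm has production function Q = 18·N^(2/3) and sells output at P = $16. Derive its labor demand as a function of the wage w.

MP_N = (2/3)·18·N^(-1/3) = 12·N^(-1/3).
Setting P·MP_N = w: 192·N^(-1/3) = w.
Solving for N: N^(-1/3) = w/192, so N = (192/w)^(3).

N(w) = 7077888/w³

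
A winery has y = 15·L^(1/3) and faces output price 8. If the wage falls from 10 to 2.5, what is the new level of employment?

From P·MP_L = w with MP_L = 5·L^(-2/3), the labor demand is L(w) = (40/w)^(3/2).
At w = 10: L = 8. At w = 2.5: L = 64.

L* = 64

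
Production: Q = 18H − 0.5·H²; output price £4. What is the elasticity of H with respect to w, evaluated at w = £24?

From P·MP_H = w with MP_H = 18 − H, labor demand is H(w) = 18 − w/4.
dH/dw = −1/(4) = -0.25.
At w = 24, H = 12, so ε = (dH/dw)·(w/H) = (-0.25)·(24/12) = -0.5.

ε = -0.5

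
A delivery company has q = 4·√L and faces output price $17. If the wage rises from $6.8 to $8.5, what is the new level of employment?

L* = 16

From P·MP_L = w with MP_L = 2·L^(-1/2), the labor demand is L(w) = (34/w)^(2).
At w = 6.8: L = 25. At w = 8.5: L = 16.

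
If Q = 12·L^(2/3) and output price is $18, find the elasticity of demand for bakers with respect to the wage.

ε = -3

MP_L = (2/3)·12·L^(-1/3), so P·MP_L = w gives 144·L^(-1/3) = w.
Solving, L(w) = (144/w)^(3). This is a constant-elasticity form: L ∝ w^(−3), so ε = −3.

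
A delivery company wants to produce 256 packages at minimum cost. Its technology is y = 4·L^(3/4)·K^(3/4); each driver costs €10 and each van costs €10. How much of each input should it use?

Cost minimization requires the marginal rate of technical substitution to equal the input-price ratio: MP_L/MP_K = w/r.
Here MP_L/MP_K = (3/4)·(K/L)/(3/4) = (K/L). Setting this equal to 10/10 = 1 gives K = L.
Substituting into y = 256: 4·L^(3/4)·(L)^(3/4) = 256.
Solving, L = 16 and K = 16.

L* = 16, K* = 16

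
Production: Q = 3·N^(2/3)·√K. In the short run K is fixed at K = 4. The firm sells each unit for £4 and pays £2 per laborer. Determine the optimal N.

With K = 4, MP_N = (2/3)·3·N^(-1/3)·4^(1/2) = 4·N^(-1/3).
Profit maximization for a price taker requires P·MP_N = w: 4·4·N^(-1/3) = 2.
So N^(-1/3) = 0.125, which gives N = 512.

N* = 512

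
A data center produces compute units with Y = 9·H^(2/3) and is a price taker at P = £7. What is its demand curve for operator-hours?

MP_H = (2/3)·9·H^(-1/3) = 6·H^(-1/3).
Setting P·MP_H = w: 42·H^(-1/3) = w.
Solving for H: H^(-1/3) = w/42, so H = (42/w)^(3).

H(w) = 74088/w³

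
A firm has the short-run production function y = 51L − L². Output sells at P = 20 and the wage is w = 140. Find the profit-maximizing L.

The marginal product of L is MP_L = 51 − 2L.
A price-taking firm hires until the value of the marginal product equals the wage: P·MP_L = w, so 20·(51 − 2L) = 140.
Then 51 − 2L = 7, giving L = 22.

L* = 22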